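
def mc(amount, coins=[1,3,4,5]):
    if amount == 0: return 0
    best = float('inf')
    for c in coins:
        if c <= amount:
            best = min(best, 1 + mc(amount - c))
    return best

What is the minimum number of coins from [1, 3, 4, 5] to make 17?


Building up with DP:
mc(0) = 0
mc(1) = min(1+mc(0)=1+0=1) = 1
mc(2) = min(1+mc(1)=1+1=2) = 2
mc(3) = min(1+mc(2)=1+2=3, 1+mc(0)=1+0=1) = 1
mc(4) = min(1+mc(3)=1+1=2, 1+mc(1)=1+1=2, 1+mc(0)=1+0=1) = 1
mc(5) = min(1+mc(4)=1+1=2, 1+mc(2)=1+2=3, 1+mc(1)=1+1=2, 1+mc(0)=1+0=1) = 1
mc(6) = min(1+mc(5)=1+1=2, 1+mc(3)=1+1=2, 1+mc(2)=1+2=3, 1+mc(1)=1+1=2) = 2
mc(7) = min(1+mc(6)=1+2=3, 1+mc(4)=1+1=2, 1+mc(3)=1+1=2, 1+mc(2)=1+2=3) = 2
mc(8) = min(1+mc(7)=1+2=3, 1+mc(5)=1+1=2, 1+mc(4)=1+1=2, 1+mc(3)=1+1=2) = 2
mc(9) = min(1+mc(8)=1+2=3, 1+mc(6)=1+2=3, 1+mc(5)=1+1=2, 1+mc(4)=1+1=2) = 2
mc(10) = min(1+mc(9)=1+2=3, 1+mc(7)=1+2=3, 1+mc(6)=1+2=3, 1+mc(5)=1+1=2) = 2
mc(11) = min(1+mc(10)=1+2=3, 1+mc(8)=1+2=3, 1+mc(7)=1+2=3, 1+mc(6)=1+2=3) = 3
mc(12) = min(1+mc(11)=1+3=4, 1+mc(9)=1+2=3, 1+mc(8)=1+2=3, 1+mc(7)=1+2=3) = 3
mc(13) = min(1+mc(12)=1+3=4, 1+mc(10)=1+2=3, 1+mc(9)=1+2=3, 1+mc(8)=1+2=3) = 3
mc(14) = min(1+mc(13)=1+3=4, 1+mc(11)=1+3=4, 1+mc(10)=1+2=3, 1+mc(9)=1+2=3) = 3
mc(15) = min(1+mc(14)=1+3=4, 1+mc(12)=1+3=4, 1+mc(11)=1+3=4, 1+mc(10)=1+2=3) = 3
mc(16) = min(1+mc(15)=1+3=4, 1+mc(13)=1+3=4, 1+mc(12)=1+3=4, 1+mc(11)=1+3=4) = 4
mc(17) = min(1+mc(16)=1+4=5, 1+mc(14)=1+3=4, 1+mc(13)=1+3=4, 1+mc(12)=1+3=4) = 4

4


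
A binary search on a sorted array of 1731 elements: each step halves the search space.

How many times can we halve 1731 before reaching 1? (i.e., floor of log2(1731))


1731 / 2 = 865
865 / 2 = 432
432 / 2 = 216
216 / 2 = 108
108 / 2 = 54
54 / 2 = 27
27 / 2 = 13
13 / 2 = 6
6 / 2 = 3
3 / 2 = 1
Reached 1 after 10 halvings

10


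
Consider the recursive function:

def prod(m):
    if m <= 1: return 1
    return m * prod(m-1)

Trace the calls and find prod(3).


prod(3)
= 3 * prod(2)
= 3 * 2 * prod(1)
= 3 * 2 * 1
= 6

6


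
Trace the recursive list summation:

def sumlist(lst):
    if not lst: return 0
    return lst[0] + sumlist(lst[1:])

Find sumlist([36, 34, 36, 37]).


sumlist([36, 34, 36, 37]) = 36 + sumlist([34, 36, 37])
sumlist([34, 36, 37]) = 34 + sumlist([36, 37])
sumlist([36, 37]) = 36 + sumlist([37])
sumlist([37]) = 37 + sumlist([])
sumlist([]) = 0  (base case)
Total: 36 + 34 + 36 + 37 + 0 = 143

143


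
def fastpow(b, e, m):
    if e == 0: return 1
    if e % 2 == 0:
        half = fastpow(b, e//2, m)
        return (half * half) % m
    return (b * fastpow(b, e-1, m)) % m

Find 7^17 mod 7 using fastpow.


fastpow(7, 17, 7): e is odd, compute fastpow(7, 16, 7)
  fastpow(7, 16, 7): e is even, compute fastpow(7, 8, 7)
    fastpow(7, 8, 7): e is even, compute fastpow(7, 4, 7)
      fastpow(7, 4, 7): e is even, compute fastpow(7, 2, 7)
        fastpow(7, 2, 7): e is even, compute fastpow(7, 1, 7)
          fastpow(7, 1, 7): e is odd, compute fastpow(7, 0, 7)
          fastpow(7, 0, 7) = 1
          (7 * 1) % 7 = 0
        half=0, (0*0) % 7 = 0
      half=0, (0*0) % 7 = 0
    half=0, (0*0) % 7 = 0
  half=0, (0*0) % 7 = 0
(7 * 0) % 7 = 0

0


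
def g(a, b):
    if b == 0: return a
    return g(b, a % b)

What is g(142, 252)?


g(142, 252) = g(252, 142)
g(252, 142) = g(142, 110)
g(142, 110) = g(110, 32)
g(110, 32) = g(32, 14)
g(32, 14) = g(14, 4)
g(14, 4) = g(4, 2)
g(4, 2) = g(2, 0)
g(2, 0) = 2  (base case)

2


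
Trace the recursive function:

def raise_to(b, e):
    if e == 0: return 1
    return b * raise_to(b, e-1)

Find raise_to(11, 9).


raise_to(11, 9)
= 11 * raise_to(11, 8)
= 11 * 11 * raise_to(11, 7)
= 11 * 11 * 11 * raise_to(11, 6)
= 11 * 11 * 11 * 11 * raise_to(11, 5)
= 11 * 11 * 11 * 11 * 11 * raise_to(11, 4)
= 11 * 11 * 11 * 11 * 11 * 11 * raise_to(11, 3)
= 11 * 11 * 11 * 11 * 11 * 11 * 11 * raise_to(11, 2)
= 11 * 11 * 11 * 11 * 11 * 11 * 11 * 11 * raise_to(11, 1)
= 11 * 11 * 11 * 11 * 11 * 11 * 11 * 11 * 11 * raise_to(11, 0)
= 11 * 11 * 11 * 11 * 11 * 11 * 11 * 11 * 11 * 1
= 2357947691

2357947691


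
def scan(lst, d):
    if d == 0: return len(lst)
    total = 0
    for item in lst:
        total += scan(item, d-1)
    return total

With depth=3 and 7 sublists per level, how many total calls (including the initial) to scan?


At depth 0 (root): 1 call
At depth 1: each of 1 parents calls scan on 7 children = 7 calls
At depth 2: each of 7 parents calls scan on 7 children = 49 calls
At depth 3: each of 49 parents calls scan on 7 children = 343 calls
Total: 1 + 7 + 49 + 343 = 400

400


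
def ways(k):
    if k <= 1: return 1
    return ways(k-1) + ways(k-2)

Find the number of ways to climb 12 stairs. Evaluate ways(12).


Building up from base cases:
ways(0) = 1
ways(1) = 1
ways(2) = ways(1) + ways(0) = 1 + 1 = 2
ways(3) = ways(2) + ways(1) = 2 + 1 = 3
ways(4) = ways(3) + ways(2) = 3 + 2 = 5
ways(5) = ways(4) + ways(3) = 5 + 3 = 8
ways(6) = ways(5) + ways(4) = 8 + 5 = 13
ways(7) = ways(6) + ways(5) = 13 + 8 = 21
ways(8) = ways(7) + ways(6) = 21 + 13 = 34
ways(9) = ways(8) + ways(7) = 34 + 21 = 55
ways(10) = ways(9) + ways(8) = 55 + 34 = 89
ways(11) = ways(10) + ways(9) = 89 + 55 = 144
ways(12) = ways(11) + ways(10) = 144 + 89 = 233

233


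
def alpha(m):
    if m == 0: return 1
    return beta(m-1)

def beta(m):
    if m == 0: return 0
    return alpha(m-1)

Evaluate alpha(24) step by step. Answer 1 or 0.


alpha(24) = beta(23)
beta(23) = alpha(22)
alpha(22) = beta(21)
beta(21) = alpha(20)
alpha(20) = beta(19)
beta(19) = alpha(18)
alpha(18) = beta(17)
beta(17) = alpha(16)
alpha(16) = beta(15)
beta(15) = alpha(14)
alpha(14) = beta(13)
beta(13) = alpha(12)
alpha(12) = beta(11)
beta(11) = alpha(10)
alpha(10) = beta(9)
beta(9) = alpha(8)
alpha(8) = beta(7)
beta(7) = alpha(6)
alpha(6) = beta(5)
beta(5) = alpha(4)
alpha(4) = beta(3)
beta(3) = alpha(2)
alpha(2) = beta(1)
beta(1) = alpha(0)
alpha(0) = 1  (base case)
Result: 1

1


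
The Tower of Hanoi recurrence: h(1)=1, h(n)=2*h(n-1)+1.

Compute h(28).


h(28) = 2 * h(27) + 1
h(27) = 2 * h(26) + 1
h(26) = 2 * h(25) + 1
h(25) = 2 * h(24) + 1
h(24) = 2 * h(23) + 1
h(23) = 2 * h(22) + 1
h(22) = 2 * h(21) + 1
h(21) = 2 * h(20) + 1
h(20) = 2 * h(19) + 1
h(19) = 2 * h(18) + 1
h(18) = 2 * h(17) + 1
h(17) = 2 * h(16) + 1
h(16) = 2 * h(15) + 1
h(15) = 2 * h(14) + 1
h(14) = 2 * h(13) + 1
h(13) = 2 * h(12) + 1
h(12) = 2 * h(11) + 1
h(11) = 2 * h(10) + 1
h(10) = 2 * h(9) + 1
h(9) = 2 * h(8) + 1
h(8) = 2 * h(7) + 1
h(7) = 2 * h(6) + 1
h(6) = 2 * h(5) + 1
h(5) = 2 * h(4) + 1
h(4) = 2 * h(3) + 1
h(3) = 2 * h(2) + 1
h(2) = 2 * h(1) + 1
h(1) = 1  (base case)
h(2) = 2 * 1 + 1 = 3
h(3) = 2 * 3 + 1 = 7
h(4) = 2 * 7 + 1 = 15
h(5) = 2 * 15 + 1 = 31
h(6) = 2 * 31 + 1 = 63
h(7) = 2 * 63 + 1 = 127
h(8) = 2 * 127 + 1 = 255
h(9) = 2 * 255 + 1 = 511
h(10) = 2 * 511 + 1 = 1023
h(11) = 2 * 1023 + 1 = 2047
h(12) = 2 * 2047 + 1 = 4095
h(13) = 2 * 4095 + 1 = 8191
h(14) = 2 * 8191 + 1 = 16383
h(15) = 2 * 16383 + 1 = 32767
h(16) = 2 * 32767 + 1 = 65535
h(17) = 2 * 65535 + 1 = 131071
h(18) = 2 * 131071 + 1 = 262143
h(19) = 2 * 262143 + 1 = 524287
h(20) = 2 * 524287 + 1 = 1048575
h(21) = 2 * 1048575 + 1 = 2097151
h(22) = 2 * 2097151 + 1 = 4194303
h(23) = 2 * 4194303 + 1 = 8388607
h(24) = 2 * 8388607 + 1 = 16777215
h(25) = 2 * 16777215 + 1 = 33554431
h(26) = 2 * 33554431 + 1 = 67108863
h(27) = 2 * 67108863 + 1 = 134217727
h(28) = 2 * 134217727 + 1 = 268435455

268435455


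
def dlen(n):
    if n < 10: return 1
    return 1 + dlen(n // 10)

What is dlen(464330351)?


dlen(464330351) = 1 + dlen(46433035)
dlen(46433035) = 1 + dlen(4643303)
dlen(4643303) = 1 + dlen(464330)
dlen(464330) = 1 + dlen(46433)
dlen(46433) = 1 + dlen(4643)
dlen(4643) = 1 + dlen(464)
dlen(464) = 1 + dlen(46)
dlen(46) = 1 + dlen(4)
dlen(4) = 1  (base case: 4 < 10)
Unwinding: 1 + 1 + 1 + 1 + 1 + 1 + 1 + 1 + 1 = 9

9


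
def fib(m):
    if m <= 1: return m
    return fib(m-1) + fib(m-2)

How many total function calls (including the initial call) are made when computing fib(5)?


Let C(n) = total calls for fib(n)
C(0) = 1, C(1) = 1
C(2) = 1 + C(1) + C(0) = 1 + 1 + 1 = 3
C(3) = 1 + C(2) + C(1) = 1 + 3 + 1 = 5
C(4) = 1 + C(3) + C(2) = 1 + 5 + 3 = 9
C(5) = 1 + C(4) + C(3) = 1 + 9 + 5 = 15

15


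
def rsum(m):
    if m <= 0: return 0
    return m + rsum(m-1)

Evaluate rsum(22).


rsum(22)
= 22 + 21 + 20 + 19 + 18 + 17 + 16 + 15 + 14 + 13 + 12 + 11 + 10 + 9 + 8 + 7 + 6 + 5 + 4 + 3 + 2 + 1 + rsum(0)
= 22 + 21 + 20 + 19 + 18 + 17 + 16 + 15 + 14 + 13 + 12 + 11 + 10 + 9 + 8 + 7 + 6 + 5 + 4 + 3 + 2 + 1 + 0
= 253

253


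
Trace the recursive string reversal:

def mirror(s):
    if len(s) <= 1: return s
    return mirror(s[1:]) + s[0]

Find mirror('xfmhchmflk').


mirror('xfmhchmflk') = mirror('fmhchmflk') + 'x'
mirror('fmhchmflk') = mirror('mhchmflk') + 'f'
mirror('mhchmflk') = mirror('hchmflk') + 'm'
mirror('hchmflk') = mirror('chmflk') + 'h'
mirror('chmflk') = mirror('hmflk') + 'c'
mirror('hmflk') = mirror('mflk') + 'h'
mirror('mflk') = mirror('flk') + 'm'
mirror('flk') = mirror('lk') + 'f'
mirror('lk') = mirror('k') + 'l'
mirror('k') = 'k'  (base case)
Concatenating: 'k' + 'l' + 'f' + 'm' + 'h' + 'c' + 'h' + 'm' + 'f' + 'x' = 'klfmhchmfx'

klfmhchmfx


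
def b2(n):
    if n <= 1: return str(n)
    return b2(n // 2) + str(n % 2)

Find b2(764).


b2(764) = b2(382) + '0'
b2(382) = b2(191) + '0'
b2(191) = b2(95) + '1'
b2(95) = b2(47) + '1'
b2(47) = b2(23) + '1'
b2(23) = b2(11) + '1'
b2(11) = b2(5) + '1'
b2(5) = b2(2) + '1'
b2(2) = b2(1) + '0'
b2(1) = '1'  (base case)
Concatenating: '1' + '0' + '1' + '1' + '1' + '1' + '1' + '1' + '0' + '0' = '1011111100'

1011111100


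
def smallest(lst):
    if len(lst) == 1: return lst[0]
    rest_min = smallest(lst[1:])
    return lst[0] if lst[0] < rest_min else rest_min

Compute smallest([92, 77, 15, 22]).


smallest([92, 77, 15, 22]): compare 92 with smallest([77, 15, 22])
smallest([77, 15, 22]): compare 77 with smallest([15, 22])
smallest([15, 22]): compare 15 with smallest([22])
smallest([22]) = 22  (base case)
Compare 15 with 22 -> 15
Compare 77 with 15 -> 15
Compare 92 with 15 -> 15

15


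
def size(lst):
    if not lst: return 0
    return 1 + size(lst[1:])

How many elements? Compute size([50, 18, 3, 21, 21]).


size([50, 18, 3, 21, 21]) = 1 + size([18, 3, 21, 21])
size([18, 3, 21, 21]) = 1 + size([3, 21, 21])
size([3, 21, 21]) = 1 + size([21, 21])
size([21, 21]) = 1 + size([21])
size([21]) = 1 + size([])
size([]) = 0  (base case)
Unwinding: 1 + 1 + 1 + 1 + 1 + 0 = 5

5


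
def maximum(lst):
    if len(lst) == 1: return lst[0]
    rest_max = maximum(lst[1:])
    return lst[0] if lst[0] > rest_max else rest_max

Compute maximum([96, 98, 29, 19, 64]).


maximum([96, 98, 29, 19, 64]): compare 96 with maximum([98, 29, 19, 64])
maximum([98, 29, 19, 64]): compare 98 with maximum([29, 19, 64])
maximum([29, 19, 64]): compare 29 with maximum([19, 64])
maximum([19, 64]): compare 19 with maximum([64])
maximum([64]) = 64  (base case)
Compare 19 with 64 -> 64
Compare 29 with 64 -> 64
Compare 98 with 64 -> 98
Compare 96 with 98 -> 98

98


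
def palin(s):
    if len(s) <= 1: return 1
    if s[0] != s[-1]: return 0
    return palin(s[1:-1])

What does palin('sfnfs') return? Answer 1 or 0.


palin('sfnfs'): s[0]='s' == s[-1]='s' -> check palin('fnf')
palin('fnf'): s[0]='f' == s[-1]='f' -> check palin('n')
palin('n'): len <= 1 -> return 1  (base case)
Result: 1 (palindrome)

1


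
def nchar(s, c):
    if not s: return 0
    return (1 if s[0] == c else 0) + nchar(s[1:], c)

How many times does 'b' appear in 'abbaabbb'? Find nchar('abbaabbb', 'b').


s[0]='a' != 'b' -> 0
s[0]='b' == 'b' -> 1
s[0]='b' == 'b' -> 1
s[0]='a' != 'b' -> 0
s[0]='a' != 'b' -> 0
s[0]='b' == 'b' -> 1
s[0]='b' == 'b' -> 1
s[0]='b' == 'b' -> 1
Sum: 0 + 1 + 1 + 0 + 0 + 1 + 1 + 1 = 5

5


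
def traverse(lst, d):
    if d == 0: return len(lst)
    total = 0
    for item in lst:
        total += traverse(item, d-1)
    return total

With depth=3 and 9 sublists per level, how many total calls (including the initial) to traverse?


At depth 0 (root): 1 call
At depth 1: each of 1 parents calls traverse on 9 children = 9 calls
At depth 2: each of 9 parents calls traverse on 9 children = 81 calls
At depth 3: each of 81 parents calls traverse on 9 children = 729 calls
Total: 1 + 9 + 81 + 729 = 820

820


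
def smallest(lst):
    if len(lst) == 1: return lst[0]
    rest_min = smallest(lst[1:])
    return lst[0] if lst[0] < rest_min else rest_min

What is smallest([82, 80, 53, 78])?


smallest([82, 80, 53, 78]): compare 82 with smallest([80, 53, 78])
smallest([80, 53, 78]): compare 80 with smallest([53, 78])
smallest([53, 78]): compare 53 with smallest([78])
smallest([78]) = 78  (base case)
Compare 53 with 78 -> 53
Compare 80 with 53 -> 53
Compare 82 with 53 -> 53

53


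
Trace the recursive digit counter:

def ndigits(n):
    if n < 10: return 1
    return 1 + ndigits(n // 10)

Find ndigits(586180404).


ndigits(586180404) = 1 + ndigits(58618040)
ndigits(58618040) = 1 + ndigits(5861804)
ndigits(5861804) = 1 + ndigits(586180)
ndigits(586180) = 1 + ndigits(58618)
ndigits(58618) = 1 + ndigits(5861)
ndigits(5861) = 1 + ndigits(586)
ndigits(586) = 1 + ndigits(58)
ndigits(58) = 1 + ndigits(5)
ndigits(5) = 1  (base case: 5 < 10)
Unwinding: 1 + 1 + 1 + 1 + 1 + 1 + 1 + 1 + 1 = 9

9


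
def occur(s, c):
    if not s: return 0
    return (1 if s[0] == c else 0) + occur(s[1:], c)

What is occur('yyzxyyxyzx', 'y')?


s[0]='y' == 'y' -> 1
s[0]='y' == 'y' -> 1
s[0]='z' != 'y' -> 0
s[0]='x' != 'y' -> 0
s[0]='y' == 'y' -> 1
s[0]='y' == 'y' -> 1
s[0]='x' != 'y' -> 0
s[0]='y' == 'y' -> 1
s[0]='z' != 'y' -> 0
s[0]='x' != 'y' -> 0
Sum: 1 + 1 + 0 + 0 + 1 + 1 + 0 + 1 + 0 + 0 = 5

5


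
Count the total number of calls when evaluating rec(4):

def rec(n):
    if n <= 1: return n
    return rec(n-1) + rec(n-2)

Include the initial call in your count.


Let C(n) = total calls for rec(n)
C(0) = 1, C(1) = 1
C(2) = 1 + C(1) + C(0) = 1 + 1 + 1 = 3
C(3) = 1 + C(2) + C(1) = 1 + 3 + 1 = 5
C(4) = 1 + C(3) + C(2) = 1 + 5 + 3 = 9

9


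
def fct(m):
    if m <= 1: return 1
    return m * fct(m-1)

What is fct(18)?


fct(18)
= 18 * fct(17)
= 18 * 17 * fct(16)
= 18 * 17 * 16 * fct(15)
= 18 * 17 * 16 * 15 * fct(14)
= 18 * 17 * 16 * 15 * 14 * fct(13)
= 18 * 17 * 16 * 15 * 14 * 13 * fct(12)
= 18 * 17 * 16 * 15 * 14 * 13 * 12 * fct(11)
= 18 * 17 * 16 * 15 * 14 * 13 * 12 * 11 * fct(10)
= 18 * 17 * 16 * 15 * 14 * 13 * 12 * 11 * 10 * fct(9)
= 18 * 17 * 16 * 15 * 14 * 13 * 12 * 11 * 10 * 9 * fct(8)
= 18 * 17 * 16 * 15 * 14 * 13 * 12 * 11 * 10 * 9 * 8 * fct(7)
= 18 * 17 * 16 * 15 * 14 * 13 * 12 * 11 * 10 * 9 * 8 * 7 * fct(6)
= 18 * 17 * 16 * 15 * 14 * 13 * 12 * 11 * 10 * 9 * 8 * 7 * 6 * fct(5)
= 18 * 17 * 16 * 15 * 14 * 13 * 12 * 11 * 10 * 9 * 8 * 7 * 6 * 5 * fct(4)
= 18 * 17 * 16 * 15 * 14 * 13 * 12 * 11 * 10 * 9 * 8 * 7 * 6 * 5 * 4 * fct(3)
= 18 * 17 * 16 * 15 * 14 * 13 * 12 * 11 * 10 * 9 * 8 * 7 * 6 * 5 * 4 * 3 * fct(2)
= 18 * 17 * 16 * 15 * 14 * 13 * 12 * 11 * 10 * 9 * 8 * 7 * 6 * 5 * 4 * 3 * 2 * fct(1)
= 18 * 17 * 16 * 15 * 14 * 13 * 12 * 11 * 10 * 9 * 8 * 7 * 6 * 5 * 4 * 3 * 2 * 1
= 6402373705728000

6402373705728000


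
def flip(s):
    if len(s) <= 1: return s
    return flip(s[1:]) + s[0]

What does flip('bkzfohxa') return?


flip('bkzfohxa') = flip('kzfohxa') + 'b'
flip('kzfohxa') = flip('zfohxa') + 'k'
flip('zfohxa') = flip('fohxa') + 'z'
flip('fohxa') = flip('ohxa') + 'f'
flip('ohxa') = flip('hxa') + 'o'
flip('hxa') = flip('xa') + 'h'
flip('xa') = flip('a') + 'x'
flip('a') = 'a'  (base case)
Concatenating: 'a' + 'x' + 'h' + 'o' + 'f' + 'z' + 'k' + 'b' = 'axhofzkb'

axhofzkb


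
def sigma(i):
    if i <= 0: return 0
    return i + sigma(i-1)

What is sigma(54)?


sigma(54)
= 54 + 53 + 52 + 51 + 50 + 49 + 48 + 47 + 46 + 45 + 44 + 43 + 42 + 41 + 40 + 39 + 38 + 37 + 36 + 35 + 34 + 33 + 32 + 31 + 30 + 29 + 28 + 27 + 26 + 25 + 24 + 23 + 22 + 21 + 20 + 19 + 18 + 17 + 16 + 15 + 14 + 13 + 12 + 11 + 10 + 9 + 8 + 7 + 6 + 5 + 4 + 3 + 2 + 1 + sigma(0)
= 54 + 53 + 52 + 51 + 50 + 49 + 48 + 47 + 46 + 45 + 44 + 43 + 42 + 41 + 40 + 39 + 38 + 37 + 36 + 35 + 34 + 33 + 32 + 31 + 30 + 29 + 28 + 27 + 26 + 25 + 24 + 23 + 22 + 21 + 20 + 19 + 18 + 17 + 16 + 15 + 14 + 13 + 12 + 11 + 10 + 9 + 8 + 7 + 6 + 5 + 4 + 3 + 2 + 1 + 0
= 1485

1485


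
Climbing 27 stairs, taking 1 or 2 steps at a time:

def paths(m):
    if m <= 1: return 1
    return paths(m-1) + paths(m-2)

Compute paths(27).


Building up from base cases:
paths(0) = 1
paths(1) = 1
paths(2) = paths(1) + paths(0) = 1 + 1 = 2
paths(3) = paths(2) + paths(1) = 2 + 1 = 3
paths(4) = paths(3) + paths(2) = 3 + 2 = 5
paths(5) = paths(4) + paths(3) = 5 + 3 = 8
paths(6) = paths(5) + paths(4) = 8 + 5 = 13
paths(7) = paths(6) + paths(5) = 13 + 8 = 21
paths(8) = paths(7) + paths(6) = 21 + 13 = 34
paths(9) = paths(8) + paths(7) = 34 + 21 = 55
paths(10) = paths(9) + paths(8) = 55 + 34 = 89
paths(11) = paths(10) + paths(9) = 89 + 55 = 144
paths(12) = paths(11) + paths(10) = 144 + 89 = 233
paths(13) = paths(12) + paths(11) = 233 + 144 = 377
paths(14) = paths(13) + paths(12) = 377 + 233 = 610
paths(15) = paths(14) + paths(13) = 610 + 377 = 987
paths(16) = paths(15) + paths(14) = 987 + 610 = 1597
paths(17) = paths(16) + paths(15) = 1597 + 987 = 2584
paths(18) = paths(17) + paths(16) = 2584 + 1597 = 4181
paths(19) = paths(18) + paths(17) = 4181 + 2584 = 6765
paths(20) = paths(19) + paths(18) = 6765 + 4181 = 10946
paths(21) = paths(20) + paths(19) = 10946 + 6765 = 17711
paths(22) = paths(21) + paths(20) = 17711 + 10946 = 28657
paths(23) = paths(22) + paths(21) = 28657 + 17711 = 46368
paths(24) = paths(23) + paths(22) = 46368 + 28657 = 75025
paths(25) = paths(24) + paths(23) = 75025 + 46368 = 121393
paths(26) = paths(25) + paths(24) = 121393 + 75025 = 196418
paths(27) = paths(26) + paths(25) = 196418 + 121393 = 317811

317811


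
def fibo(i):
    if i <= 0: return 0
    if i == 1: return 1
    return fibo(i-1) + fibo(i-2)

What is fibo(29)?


Computing fibo(29) bottom-up:
fibo(0) = 0
fibo(1) = 1
fibo(2) = fibo(1) + fibo(0) = 1 + 0 = 1
fibo(3) = fibo(2) + fibo(1) = 1 + 1 = 2
fibo(4) = fibo(3) + fibo(2) = 2 + 1 = 3
fibo(5) = fibo(4) + fibo(3) = 3 + 2 = 5
fibo(6) = fibo(5) + fibo(4) = 5 + 3 = 8
fibo(7) = fibo(6) + fibo(5) = 8 + 5 = 13
fibo(8) = fibo(7) + fibo(6) = 13 + 8 = 21
fibo(9) = fibo(8) + fibo(7) = 21 + 13 = 34
fibo(10) = fibo(9) + fibo(8) = 34 + 21 = 55
fibo(11) = fibo(10) + fibo(9) = 55 + 34 = 89
fibo(12) = fibo(11) + fibo(10) = 89 + 55 = 144
fibo(13) = fibo(12) + fibo(11) = 144 + 89 = 233
fibo(14) = fibo(13) + fibo(12) = 233 + 144 = 377
fibo(15) = fibo(14) + fibo(13) = 377 + 233 = 610
fibo(16) = fibo(15) + fibo(14) = 610 + 377 = 987
fibo(17) = fibo(16) + fibo(15) = 987 + 610 = 1597
fibo(18) = fibo(17) + fibo(16) = 1597 + 987 = 2584
fibo(19) = fibo(18) + fibo(17) = 2584 + 1597 = 4181
fibo(20) = fibo(19) + fibo(18) = 4181 + 2584 = 6765
fibo(21) = fibo(20) + fibo(19) = 6765 + 4181 = 10946
fibo(22) = fibo(21) + fibo(20) = 10946 + 6765 = 17711
fibo(23) = fibo(22) + fibo(21) = 17711 + 10946 = 28657
fibo(24) = fibo(23) + fibo(22) = 28657 + 17711 = 46368
fibo(25) = fibo(24) + fibo(23) = 46368 + 28657 = 75025
fibo(26) = fibo(25) + fibo(24) = 75025 + 46368 = 121393
fibo(27) = fibo(26) + fibo(25) = 121393 + 75025 = 196418
fibo(28) = fibo(27) + fibo(26) = 196418 + 121393 = 317811
fibo(29) = fibo(28) + fibo(27) = 317811 + 196418 = 514229

514229


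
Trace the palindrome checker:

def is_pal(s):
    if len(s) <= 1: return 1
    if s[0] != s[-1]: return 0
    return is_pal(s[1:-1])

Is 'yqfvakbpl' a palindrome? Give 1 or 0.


is_pal('yqfvakbpl'): s[0]='y' != s[-1]='l' -> return 0
Result: 0 (not a palindrome)

0


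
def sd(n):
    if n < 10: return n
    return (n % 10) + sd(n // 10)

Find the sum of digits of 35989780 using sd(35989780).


sd(35989780) = 0 + sd(3598978)
sd(3598978) = 8 + sd(359897)
sd(359897) = 7 + sd(35989)
sd(35989) = 9 + sd(3598)
sd(3598) = 8 + sd(359)
sd(359) = 9 + sd(35)
sd(35) = 5 + sd(3)
sd(3) = 3  (base case)
Total: 0 + 8 + 7 + 9 + 8 + 9 + 5 + 3 = 49

49


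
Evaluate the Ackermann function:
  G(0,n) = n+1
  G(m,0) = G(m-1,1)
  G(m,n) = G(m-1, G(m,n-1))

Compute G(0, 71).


G(0, 71) = 72
Result: G(0, 71) = 72

72


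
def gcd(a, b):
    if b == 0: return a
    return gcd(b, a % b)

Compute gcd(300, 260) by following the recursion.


gcd(300, 260) = gcd(260, 40)
gcd(260, 40) = gcd(40, 20)
gcd(40, 20) = gcd(20, 0)
gcd(20, 0) = 20  (base case)

20


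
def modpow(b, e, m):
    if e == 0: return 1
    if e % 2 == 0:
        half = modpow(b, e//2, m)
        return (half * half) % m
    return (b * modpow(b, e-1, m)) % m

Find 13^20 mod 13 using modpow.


modpow(13, 20, 13): e is even, compute modpow(13, 10, 13)
  modpow(13, 10, 13): e is even, compute modpow(13, 5, 13)
    modpow(13, 5, 13): e is odd, compute modpow(13, 4, 13)
      modpow(13, 4, 13): e is even, compute modpow(13, 2, 13)
        modpow(13, 2, 13): e is even, compute modpow(13, 1, 13)
          modpow(13, 1, 13): e is odd, compute modpow(13, 0, 13)
          modpow(13, 0, 13) = 1
          (13 * 1) % 13 = 0
        half=0, (0*0) % 13 = 0
      half=0, (0*0) % 13 = 0
    (13 * 0) % 13 = 0
  half=0, (0*0) % 13 = 0
half=0, (0*0) % 13 = 0

0


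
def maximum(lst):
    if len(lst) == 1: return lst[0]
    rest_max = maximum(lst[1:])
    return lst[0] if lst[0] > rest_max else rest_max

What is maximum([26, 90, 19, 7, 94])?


maximum([26, 90, 19, 7, 94]): compare 26 with maximum([90, 19, 7, 94])
maximum([90, 19, 7, 94]): compare 90 with maximum([19, 7, 94])
maximum([19, 7, 94]): compare 19 with maximum([7, 94])
maximum([7, 94]): compare 7 with maximum([94])
maximum([94]) = 94  (base case)
Compare 7 with 94 -> 94
Compare 19 with 94 -> 94
Compare 90 with 94 -> 94
Compare 26 with 94 -> 94

94


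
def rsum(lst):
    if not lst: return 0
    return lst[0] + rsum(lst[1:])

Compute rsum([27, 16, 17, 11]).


rsum([27, 16, 17, 11]) = 27 + rsum([16, 17, 11])
rsum([16, 17, 11]) = 16 + rsum([17, 11])
rsum([17, 11]) = 17 + rsum([11])
rsum([11]) = 11 + rsum([])
rsum([]) = 0  (base case)
Total: 27 + 16 + 17 + 11 + 0 = 71

71


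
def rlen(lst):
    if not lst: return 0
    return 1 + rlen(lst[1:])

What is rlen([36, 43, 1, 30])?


rlen([36, 43, 1, 30]) = 1 + rlen([43, 1, 30])
rlen([43, 1, 30]) = 1 + rlen([1, 30])
rlen([1, 30]) = 1 + rlen([30])
rlen([30]) = 1 + rlen([])
rlen([]) = 0  (base case)
Unwinding: 1 + 1 + 1 + 1 + 0 = 4

4


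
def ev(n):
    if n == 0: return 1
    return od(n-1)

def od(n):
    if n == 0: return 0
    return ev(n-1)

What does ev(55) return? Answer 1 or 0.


ev(55) = od(54)
od(54) = ev(53)
ev(53) = od(52)
od(52) = ev(51)
ev(51) = od(50)
od(50) = ev(49)
ev(49) = od(48)
od(48) = ev(47)
ev(47) = od(46)
od(46) = ev(45)
ev(45) = od(44)
od(44) = ev(43)
ev(43) = od(42)
od(42) = ev(41)
ev(41) = od(40)
od(40) = ev(39)
ev(39) = od(38)
od(38) = ev(37)
ev(37) = od(36)
od(36) = ev(35)
ev(35) = od(34)
od(34) = ev(33)
ev(33) = od(32)
od(32) = ev(31)
ev(31) = od(30)
od(30) = ev(29)
ev(29) = od(28)
od(28) = ev(27)
ev(27) = od(26)
od(26) = ev(25)
ev(25) = od(24)
od(24) = ev(23)
ev(23) = od(22)
od(22) = ev(21)
ev(21) = od(20)
od(20) = ev(19)
ev(19) = od(18)
od(18) = ev(17)
ev(17) = od(16)
od(16) = ev(15)
ev(15) = od(14)
od(14) = ev(13)
ev(13) = od(12)
od(12) = ev(11)
ev(11) = od(10)
od(10) = ev(9)
ev(9) = od(8)
od(8) = ev(7)
ev(7) = od(6)
od(6) = ev(5)
ev(5) = od(4)
od(4) = ev(3)
ev(3) = od(2)
od(2) = ev(1)
ev(1) = od(0)
od(0) = 0  (base case)
Result: 0

0


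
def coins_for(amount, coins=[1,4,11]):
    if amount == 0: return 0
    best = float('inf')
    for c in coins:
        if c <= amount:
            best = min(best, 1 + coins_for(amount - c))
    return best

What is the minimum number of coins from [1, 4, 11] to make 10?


Building up with DP:
coins_for(0) = 0
coins_for(1) = min(1+coins_for(0)=1+0=1) = 1
coins_for(2) = min(1+coins_for(1)=1+1=2) = 2
coins_for(3) = min(1+coins_for(2)=1+2=3) = 3
coins_for(4) = min(1+coins_for(3)=1+3=4, 1+coins_for(0)=1+0=1) = 1
coins_for(5) = min(1+coins_for(4)=1+1=2, 1+coins_for(1)=1+1=2) = 2
coins_for(6) = min(1+coins_for(5)=1+2=3, 1+coins_for(2)=1+2=3) = 3
coins_for(7) = min(1+coins_for(6)=1+3=4, 1+coins_for(3)=1+3=4) = 4
coins_for(8) = min(1+coins_for(7)=1+4=5, 1+coins_for(4)=1+1=2) = 2
coins_for(9) = min(1+coins_for(8)=1+2=3, 1+coins_for(5)=1+2=3) = 3
coins_for(10) = min(1+coins_for(9)=1+3=4, 1+coins_for(6)=1+3=4) = 4

4


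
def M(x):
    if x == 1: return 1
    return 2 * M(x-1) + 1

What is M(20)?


M(20) = 2 * M(19) + 1
M(19) = 2 * M(18) + 1
M(18) = 2 * M(17) + 1
M(17) = 2 * M(16) + 1
M(16) = 2 * M(15) + 1
M(15) = 2 * M(14) + 1
M(14) = 2 * M(13) + 1
M(13) = 2 * M(12) + 1
M(12) = 2 * M(11) + 1
M(11) = 2 * M(10) + 1
M(10) = 2 * M(9) + 1
M(9) = 2 * M(8) + 1
M(8) = 2 * M(7) + 1
M(7) = 2 * M(6) + 1
M(6) = 2 * M(5) + 1
M(5) = 2 * M(4) + 1
M(4) = 2 * M(3) + 1
M(3) = 2 * M(2) + 1
M(2) = 2 * M(1) + 1
M(1) = 1  (base case)
M(2) = 2 * 1 + 1 = 3
M(3) = 2 * 3 + 1 = 7
M(4) = 2 * 7 + 1 = 15
M(5) = 2 * 15 + 1 = 31
M(6) = 2 * 31 + 1 = 63
M(7) = 2 * 63 + 1 = 127
M(8) = 2 * 127 + 1 = 255
M(9) = 2 * 255 + 1 = 511
M(10) = 2 * 511 + 1 = 1023
M(11) = 2 * 1023 + 1 = 2047
M(12) = 2 * 2047 + 1 = 4095
M(13) = 2 * 4095 + 1 = 8191
M(14) = 2 * 8191 + 1 = 16383
M(15) = 2 * 16383 + 1 = 32767
M(16) = 2 * 32767 + 1 = 65535
M(17) = 2 * 65535 + 1 = 131071
M(18) = 2 * 131071 + 1 = 262143
M(19) = 2 * 262143 + 1 = 524287
M(20) = 2 * 524287 + 1 = 1048575

1048575


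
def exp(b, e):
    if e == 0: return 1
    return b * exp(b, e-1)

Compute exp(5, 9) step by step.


exp(5, 9)
= 5 * exp(5, 8)
= 5 * 5 * exp(5, 7)
= 5 * 5 * 5 * exp(5, 6)
= 5 * 5 * 5 * 5 * exp(5, 5)
= 5 * 5 * 5 * 5 * 5 * exp(5, 4)
= 5 * 5 * 5 * 5 * 5 * 5 * exp(5, 3)
= 5 * 5 * 5 * 5 * 5 * 5 * 5 * exp(5, 2)
= 5 * 5 * 5 * 5 * 5 * 5 * 5 * 5 * exp(5, 1)
= 5 * 5 * 5 * 5 * 5 * 5 * 5 * 5 * 5 * exp(5, 0)
= 5 * 5 * 5 * 5 * 5 * 5 * 5 * 5 * 5 * 1
= 1953125

1953125


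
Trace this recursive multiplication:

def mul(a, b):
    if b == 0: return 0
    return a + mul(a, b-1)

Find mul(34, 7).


mul(34, 7) = 34 + mul(34, 6)
mul(34, 6) = 34 + mul(34, 5)
mul(34, 5) = 34 + mul(34, 4)
mul(34, 4) = 34 + mul(34, 3)
mul(34, 3) = 34 + mul(34, 2)
mul(34, 2) = 34 + mul(34, 1)
mul(34, 1) = 34 + mul(34, 0)
mul(34, 0) = 0  (base case)
Total: 34 + 34 + 34 + 34 + 34 + 34 + 34 + 0 = 238

238


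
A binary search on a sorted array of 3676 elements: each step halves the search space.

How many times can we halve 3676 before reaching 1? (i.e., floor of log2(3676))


3676 / 2 = 1838
1838 / 2 = 919
919 / 2 = 459
459 / 2 = 229
229 / 2 = 114
114 / 2 = 57
57 / 2 = 28
28 / 2 = 14
14 / 2 = 7
7 / 2 = 3
3 / 2 = 1
Reached 1 after 11 halvings

11


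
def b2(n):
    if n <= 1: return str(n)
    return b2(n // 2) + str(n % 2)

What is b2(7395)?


b2(7395) = b2(3697) + '1'
b2(3697) = b2(1848) + '1'
b2(1848) = b2(924) + '0'
b2(924) = b2(462) + '0'
b2(462) = b2(231) + '0'
b2(231) = b2(115) + '1'
b2(115) = b2(57) + '1'
b2(57) = b2(28) + '1'
b2(28) = b2(14) + '0'
b2(14) = b2(7) + '0'
b2(7) = b2(3) + '1'
b2(3) = b2(1) + '1'
b2(1) = '1'  (base case)
Concatenating: '1' + '1' + '1' + '0' + '0' + '1' + '1' + '1' + '0' + '0' + '0' + '1' + '1' = '1110011100011'

1110011100011


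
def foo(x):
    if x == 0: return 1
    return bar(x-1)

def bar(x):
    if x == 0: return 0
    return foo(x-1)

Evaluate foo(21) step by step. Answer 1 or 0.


foo(21) = bar(20)
bar(20) = foo(19)
foo(19) = bar(18)
bar(18) = foo(17)
foo(17) = bar(16)
bar(16) = foo(15)
foo(15) = bar(14)
bar(14) = foo(13)
foo(13) = bar(12)
bar(12) = foo(11)
foo(11) = bar(10)
bar(10) = foo(9)
foo(9) = bar(8)
bar(8) = foo(7)
foo(7) = bar(6)
bar(6) = foo(5)
foo(5) = bar(4)
bar(4) = foo(3)
foo(3) = bar(2)
bar(2) = foo(1)
foo(1) = bar(0)
bar(0) = 0  (base case)
Result: 0

0


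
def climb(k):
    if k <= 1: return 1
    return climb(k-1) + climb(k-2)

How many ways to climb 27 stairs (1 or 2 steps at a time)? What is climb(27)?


Building up from base cases:
climb(0) = 1
climb(1) = 1
climb(2) = climb(1) + climb(0) = 1 + 1 = 2
climb(3) = climb(2) + climb(1) = 2 + 1 = 3
climb(4) = climb(3) + climb(2) = 3 + 2 = 5
climb(5) = climb(4) + climb(3) = 5 + 3 = 8
climb(6) = climb(5) + climb(4) = 8 + 5 = 13
climb(7) = climb(6) + climb(5) = 13 + 8 = 21
climb(8) = climb(7) + climb(6) = 21 + 13 = 34
climb(9) = climb(8) + climb(7) = 34 + 21 = 55
climb(10) = climb(9) + climb(8) = 55 + 34 = 89
climb(11) = climb(10) + climb(9) = 89 + 55 = 144
climb(12) = climb(11) + climb(10) = 144 + 89 = 233
climb(13) = climb(12) + climb(11) = 233 + 144 = 377
climb(14) = climb(13) + climb(12) = 377 + 233 = 610
climb(15) = climb(14) + climb(13) = 610 + 377 = 987
climb(16) = climb(15) + climb(14) = 987 + 610 = 1597
climb(17) = climb(16) + climb(15) = 1597 + 987 = 2584
climb(18) = climb(17) + climb(16) = 2584 + 1597 = 4181
climb(19) = climb(18) + climb(17) = 4181 + 2584 = 6765
climb(20) = climb(19) + climb(18) = 6765 + 4181 = 10946
climb(21) = climb(20) + climb(19) = 10946 + 6765 = 17711
climb(22) = climb(21) + climb(20) = 17711 + 10946 = 28657
climb(23) = climb(22) + climb(21) = 28657 + 17711 = 46368
climb(24) = climb(23) + climb(22) = 46368 + 28657 = 75025
climb(25) = climb(24) + climb(23) = 75025 + 46368 = 121393
climb(26) = climb(25) + climb(24) = 121393 + 75025 = 196418
climb(27) = climb(26) + climb(25) = 196418 + 121393 = 317811

317811


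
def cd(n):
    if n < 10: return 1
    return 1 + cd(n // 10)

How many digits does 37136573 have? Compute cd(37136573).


cd(37136573) = 1 + cd(3713657)
cd(3713657) = 1 + cd(371365)
cd(371365) = 1 + cd(37136)
cd(37136) = 1 + cd(3713)
cd(3713) = 1 + cd(371)
cd(371) = 1 + cd(37)
cd(37) = 1 + cd(3)
cd(3) = 1  (base case: 3 < 10)
Unwinding: 1 + 1 + 1 + 1 + 1 + 1 + 1 + 1 = 8

8


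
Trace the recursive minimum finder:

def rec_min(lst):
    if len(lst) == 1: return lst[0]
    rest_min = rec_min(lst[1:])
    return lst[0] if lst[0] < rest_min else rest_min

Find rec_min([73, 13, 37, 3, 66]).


rec_min([73, 13, 37, 3, 66]): compare 73 with rec_min([13, 37, 3, 66])
rec_min([13, 37, 3, 66]): compare 13 with rec_min([37, 3, 66])
rec_min([37, 3, 66]): compare 37 with rec_min([3, 66])
rec_min([3, 66]): compare 3 with rec_min([66])
rec_min([66]) = 66  (base case)
Compare 3 with 66 -> 3
Compare 37 with 3 -> 3
Compare 13 with 3 -> 3
Compare 73 with 3 -> 3

3


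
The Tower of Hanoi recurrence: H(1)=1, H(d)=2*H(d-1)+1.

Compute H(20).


H(20) = 2 * H(19) + 1
H(19) = 2 * H(18) + 1
H(18) = 2 * H(17) + 1
H(17) = 2 * H(16) + 1
H(16) = 2 * H(15) + 1
H(15) = 2 * H(14) + 1
H(14) = 2 * H(13) + 1
H(13) = 2 * H(12) + 1
H(12) = 2 * H(11) + 1
H(11) = 2 * H(10) + 1
H(10) = 2 * H(9) + 1
H(9) = 2 * H(8) + 1
H(8) = 2 * H(7) + 1
H(7) = 2 * H(6) + 1
H(6) = 2 * H(5) + 1
H(5) = 2 * H(4) + 1
H(4) = 2 * H(3) + 1
H(3) = 2 * H(2) + 1
H(2) = 2 * H(1) + 1
H(1) = 1  (base case)
H(2) = 2 * 1 + 1 = 3
H(3) = 2 * 3 + 1 = 7
H(4) = 2 * 7 + 1 = 15
H(5) = 2 * 15 + 1 = 31
H(6) = 2 * 31 + 1 = 63
H(7) = 2 * 63 + 1 = 127
H(8) = 2 * 127 + 1 = 255
H(9) = 2 * 255 + 1 = 511
H(10) = 2 * 511 + 1 = 1023
H(11) = 2 * 1023 + 1 = 2047
H(12) = 2 * 2047 + 1 = 4095
H(13) = 2 * 4095 + 1 = 8191
H(14) = 2 * 8191 + 1 = 16383
H(15) = 2 * 16383 + 1 = 32767
H(16) = 2 * 32767 + 1 = 65535
H(17) = 2 * 65535 + 1 = 131071
H(18) = 2 * 131071 + 1 = 262143
H(19) = 2 * 262143 + 1 = 524287
H(20) = 2 * 524287 + 1 = 1048575

1048575


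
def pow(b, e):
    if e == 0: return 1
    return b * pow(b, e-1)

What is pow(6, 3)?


pow(6, 3)
= 6 * pow(6, 2)
= 6 * 6 * pow(6, 1)
= 6 * 6 * 6 * pow(6, 0)
= 6 * 6 * 6 * 1
= 216

216


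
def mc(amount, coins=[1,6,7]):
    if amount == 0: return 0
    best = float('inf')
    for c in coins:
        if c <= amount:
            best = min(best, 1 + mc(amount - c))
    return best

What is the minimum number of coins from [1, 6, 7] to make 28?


Building up with DP:
mc(0) = 0
mc(1) = min(1+mc(0)=1+0=1) = 1
mc(2) = min(1+mc(1)=1+1=2) = 2
mc(3) = min(1+mc(2)=1+2=3) = 3
mc(4) = min(1+mc(3)=1+3=4) = 4
mc(5) = min(1+mc(4)=1+4=5) = 5
mc(6) = min(1+mc(5)=1+5=6, 1+mc(0)=1+0=1) = 1
mc(7) = min(1+mc(6)=1+1=2, 1+mc(1)=1+1=2, 1+mc(0)=1+0=1) = 1
mc(8) = min(1+mc(7)=1+1=2, 1+mc(2)=1+2=3, 1+mc(1)=1+1=2) = 2
mc(9) = min(1+mc(8)=1+2=3, 1+mc(3)=1+3=4, 1+mc(2)=1+2=3) = 3
mc(10) = min(1+mc(9)=1+3=4, 1+mc(4)=1+4=5, 1+mc(3)=1+3=4) = 4
mc(11) = min(1+mc(10)=1+4=5, 1+mc(5)=1+5=6, 1+mc(4)=1+4=5) = 5
mc(12) = min(1+mc(11)=1+5=6, 1+mc(6)=1+1=2, 1+mc(5)=1+5=6) = 2
mc(13) = min(1+mc(12)=1+2=3, 1+mc(7)=1+1=2, 1+mc(6)=1+1=2) = 2
mc(14) = min(1+mc(13)=1+2=3, 1+mc(8)=1+2=3, 1+mc(7)=1+1=2) = 2
mc(15) = min(1+mc(14)=1+2=3, 1+mc(9)=1+3=4, 1+mc(8)=1+2=3) = 3
mc(16) = min(1+mc(15)=1+3=4, 1+mc(10)=1+4=5, 1+mc(9)=1+3=4) = 4
mc(17) = min(1+mc(16)=1+4=5, 1+mc(11)=1+5=6, 1+mc(10)=1+4=5) = 5
mc(18) = min(1+mc(17)=1+5=6, 1+mc(12)=1+2=3, 1+mc(11)=1+5=6) = 3
mc(19) = min(1+mc(18)=1+3=4, 1+mc(13)=1+2=3, 1+mc(12)=1+2=3) = 3
mc(20) = min(1+mc(19)=1+3=4, 1+mc(14)=1+2=3, 1+mc(13)=1+2=3) = 3
mc(21) = min(1+mc(20)=1+3=4, 1+mc(15)=1+3=4, 1+mc(14)=1+2=3) = 3
mc(22) = min(1+mc(21)=1+3=4, 1+mc(16)=1+4=5, 1+mc(15)=1+3=4) = 4
mc(23) = min(1+mc(22)=1+4=5, 1+mc(17)=1+5=6, 1+mc(16)=1+4=5) = 5
mc(24) = min(1+mc(23)=1+5=6, 1+mc(18)=1+3=4, 1+mc(17)=1+5=6) = 4
mc(25) = min(1+mc(24)=1+4=5, 1+mc(19)=1+3=4, 1+mc(18)=1+3=4) = 4
mc(26) = min(1+mc(25)=1+4=5, 1+mc(20)=1+3=4, 1+mc(19)=1+3=4) = 4
mc(27) = min(1+mc(26)=1+4=5, 1+mc(21)=1+3=4, 1+mc(20)=1+3=4) = 4
mc(28) = min(1+mc(27)=1+4=5, 1+mc(22)=1+4=5, 1+mc(21)=1+3=4) = 4

4


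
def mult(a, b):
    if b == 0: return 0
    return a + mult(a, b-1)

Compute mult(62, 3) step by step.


mult(62, 3) = 62 + mult(62, 2)
mult(62, 2) = 62 + mult(62, 1)
mult(62, 1) = 62 + mult(62, 0)
mult(62, 0) = 0  (base case)
Total: 62 + 62 + 62 + 0 = 186

186


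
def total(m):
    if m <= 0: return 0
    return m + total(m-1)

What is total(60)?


total(60)
= 60 + 59 + 58 + 57 + 56 + 55 + 54 + 53 + 52 + 51 + 50 + 49 + 48 + 47 + 46 + 45 + 44 + 43 + 42 + 41 + 40 + 39 + 38 + 37 + 36 + 35 + 34 + 33 + 32 + 31 + 30 + 29 + 28 + 27 + 26 + 25 + 24 + 23 + 22 + 21 + 20 + 19 + 18 + 17 + 16 + 15 + 14 + 13 + 12 + 11 + 10 + 9 + 8 + 7 + 6 + 5 + 4 + 3 + 2 + 1 + total(0)
= 60 + 59 + 58 + 57 + 56 + 55 + 54 + 53 + 52 + 51 + 50 + 49 + 48 + 47 + 46 + 45 + 44 + 43 + 42 + 41 + 40 + 39 + 38 + 37 + 36 + 35 + 34 + 33 + 32 + 31 + 30 + 29 + 28 + 27 + 26 + 25 + 24 + 23 + 22 + 21 + 20 + 19 + 18 + 17 + 16 + 15 + 14 + 13 + 12 + 11 + 10 + 9 + 8 + 7 + 6 + 5 + 4 + 3 + 2 + 1 + 0
= 1830

1830


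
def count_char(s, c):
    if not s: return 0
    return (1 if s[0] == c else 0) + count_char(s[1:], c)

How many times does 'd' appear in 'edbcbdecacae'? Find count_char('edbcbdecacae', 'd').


s[0]='e' != 'd' -> 0
s[0]='d' == 'd' -> 1
s[0]='b' != 'd' -> 0
s[0]='c' != 'd' -> 0
s[0]='b' != 'd' -> 0
s[0]='d' == 'd' -> 1
s[0]='e' != 'd' -> 0
s[0]='c' != 'd' -> 0
s[0]='a' != 'd' -> 0
s[0]='c' != 'd' -> 0
s[0]='a' != 'd' -> 0
s[0]='e' != 'd' -> 0
Sum: 0 + 1 + 0 + 0 + 0 + 1 + 0 + 0 + 0 + 0 + 0 + 0 = 2

2


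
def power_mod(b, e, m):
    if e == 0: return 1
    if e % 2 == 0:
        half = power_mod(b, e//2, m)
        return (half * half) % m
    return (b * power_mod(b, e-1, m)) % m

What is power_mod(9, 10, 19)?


power_mod(9, 10, 19): e is even, compute power_mod(9, 5, 19)
  power_mod(9, 5, 19): e is odd, compute power_mod(9, 4, 19)
    power_mod(9, 4, 19): e is even, compute power_mod(9, 2, 19)
      power_mod(9, 2, 19): e is even, compute power_mod(9, 1, 19)
        power_mod(9, 1, 19): e is odd, compute power_mod(9, 0, 19)
          power_mod(9, 0, 19) = 1
        (9 * 1) % 19 = 9
      half=9, (9*9) % 19 = 5
    half=5, (5*5) % 19 = 6
  (9 * 6) % 19 = 16
half=16, (16*16) % 19 = 9

9


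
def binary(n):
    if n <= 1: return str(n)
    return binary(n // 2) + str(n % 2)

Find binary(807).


binary(807) = binary(403) + '1'
binary(403) = binary(201) + '1'
binary(201) = binary(100) + '1'
binary(100) = binary(50) + '0'
binary(50) = binary(25) + '0'
binary(25) = binary(12) + '1'
binary(12) = binary(6) + '0'
binary(6) = binary(3) + '0'
binary(3) = binary(1) + '1'
binary(1) = '1'  (base case)
Concatenating: '1' + '1' + '0' + '0' + '1' + '0' + '0' + '1' + '1' + '1' = '1100100111'

1100100111


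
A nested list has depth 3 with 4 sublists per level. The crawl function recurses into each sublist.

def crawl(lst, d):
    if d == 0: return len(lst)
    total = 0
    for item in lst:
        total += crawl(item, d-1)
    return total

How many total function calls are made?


At depth 0 (root): 1 call
At depth 1: each of 1 parents calls crawl on 4 children = 4 calls
At depth 2: each of 4 parents calls crawl on 4 children = 16 calls
At depth 3: each of 16 parents calls crawl on 4 children = 64 calls
Total: 1 + 4 + 16 + 64 = 85

85


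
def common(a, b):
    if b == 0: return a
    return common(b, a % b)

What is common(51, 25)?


common(51, 25) = common(25, 1)
common(25, 1) = common(1, 0)
common(1, 0) = 1  (base case)

1


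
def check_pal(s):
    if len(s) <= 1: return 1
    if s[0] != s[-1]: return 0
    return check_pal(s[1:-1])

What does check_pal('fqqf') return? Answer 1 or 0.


check_pal('fqqf'): s[0]='f' == s[-1]='f' -> check check_pal('qq')
check_pal('qq'): s[0]='q' == s[-1]='q' -> check check_pal('')
check_pal(''): len <= 1 -> return 1  (base case)
Result: 1 (palindrome)

1


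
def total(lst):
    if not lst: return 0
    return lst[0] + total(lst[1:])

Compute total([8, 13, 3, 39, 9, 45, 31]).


total([8, 13, 3, 39, 9, 45, 31]) = 8 + total([13, 3, 39, 9, 45, 31])
total([13, 3, 39, 9, 45, 31]) = 13 + total([3, 39, 9, 45, 31])
total([3, 39, 9, 45, 31]) = 3 + total([39, 9, 45, 31])
total([39, 9, 45, 31]) = 39 + total([9, 45, 31])
total([9, 45, 31]) = 9 + total([45, 31])
total([45, 31]) = 45 + total([31])
total([31]) = 31 + total([])
total([]) = 0  (base case)
Total: 8 + 13 + 3 + 39 + 9 + 45 + 31 + 0 = 148

148


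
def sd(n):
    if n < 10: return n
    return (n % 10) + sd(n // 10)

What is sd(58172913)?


sd(58172913) = 3 + sd(5817291)
sd(5817291) = 1 + sd(581729)
sd(581729) = 9 + sd(58172)
sd(58172) = 2 + sd(5817)
sd(5817) = 7 + sd(581)
sd(581) = 1 + sd(58)
sd(58) = 8 + sd(5)
sd(5) = 5  (base case)
Total: 3 + 1 + 9 + 2 + 7 + 1 + 8 + 5 = 36

36


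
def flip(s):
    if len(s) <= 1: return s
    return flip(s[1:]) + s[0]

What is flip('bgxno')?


flip('bgxno') = flip('gxno') + 'b'
flip('gxno') = flip('xno') + 'g'
flip('xno') = flip('no') + 'x'
flip('no') = flip('o') + 'n'
flip('o') = 'o'  (base case)
Concatenating: 'o' + 'n' + 'x' + 'g' + 'b' = 'onxgb'

onxgb


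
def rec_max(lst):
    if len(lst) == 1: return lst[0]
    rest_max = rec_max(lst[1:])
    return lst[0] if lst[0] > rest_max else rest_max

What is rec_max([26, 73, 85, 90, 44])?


rec_max([26, 73, 85, 90, 44]): compare 26 with rec_max([73, 85, 90, 44])
rec_max([73, 85, 90, 44]): compare 73 with rec_max([85, 90, 44])
rec_max([85, 90, 44]): compare 85 with rec_max([90, 44])
rec_max([90, 44]): compare 90 with rec_max([44])
rec_max([44]) = 44  (base case)
Compare 90 with 44 -> 90
Compare 85 with 90 -> 90
Compare 73 with 90 -> 90
Compare 26 with 90 -> 90

90


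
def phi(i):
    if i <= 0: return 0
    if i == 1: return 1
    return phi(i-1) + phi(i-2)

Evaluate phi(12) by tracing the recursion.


Computing phi(12) bottom-up:
phi(0) = 0
phi(1) = 1
phi(2) = phi(1) + phi(0) = 1 + 0 = 1
phi(3) = phi(2) + phi(1) = 1 + 1 = 2
phi(4) = phi(3) + phi(2) = 2 + 1 = 3
phi(5) = phi(4) + phi(3) = 3 + 2 = 5
phi(6) = phi(5) + phi(4) = 5 + 3 = 8
phi(7) = phi(6) + phi(5) = 8 + 5 = 13
phi(8) = phi(7) + phi(6) = 13 + 8 = 21
phi(9) = phi(8) + phi(7) = 21 + 13 = 34
phi(10) = phi(9) + phi(8) = 34 + 21 = 55
phi(11) = phi(10) + phi(9) = 55 + 34 = 89
phi(12) = phi(11) + phi(10) = 89 + 55 = 144

144


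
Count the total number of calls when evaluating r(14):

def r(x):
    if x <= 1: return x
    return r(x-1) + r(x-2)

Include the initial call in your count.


Let C(n) = total calls for r(n)
C(0) = 1, C(1) = 1
C(2) = 1 + C(1) + C(0) = 1 + 1 + 1 = 3
C(3) = 1 + C(2) + C(1) = 1 + 3 + 1 = 5
C(4) = 1 + C(3) + C(2) = 1 + 5 + 3 = 9
C(5) = 1 + C(4) + C(3) = 1 + 9 + 5 = 15
C(6) = 1 + C(5) + C(4) = 1 + 15 + 9 = 25
C(7) = 1 + C(6) + C(5) = 1 + 25 + 15 = 41
C(8) = 1 + C(7) + C(6) = 1 + 41 + 25 = 67
C(9) = 1 + C(8) + C(7) = 1 + 67 + 41 = 109
C(10) = 1 + C(9) + C(8) = 1 + 109 + 67 = 177
C(11) = 1 + C(10) + C(9) = 1 + 177 + 109 = 287
C(12) = 1 + C(11) + C(10) = 1 + 287 + 177 = 465
C(13) = 1 + C(12) + C(11) = 1 + 465 + 287 = 753
C(14) = 1 + C(13) + C(12) = 1 + 753 + 465 = 1219

1219
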